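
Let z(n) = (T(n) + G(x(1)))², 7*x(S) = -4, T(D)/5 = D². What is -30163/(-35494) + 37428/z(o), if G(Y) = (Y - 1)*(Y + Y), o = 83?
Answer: 28645685743875473/33707264924587602 ≈ 0.84984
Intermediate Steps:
T(D) = 5*D²
x(S) = -4/7 (x(S) = (⅐)*(-4) = -4/7)
G(Y) = 2*Y*(-1 + Y) (G(Y) = (-1 + Y)*(2*Y) = 2*Y*(-1 + Y))
z(n) = (88/49 + 5*n²)² (z(n) = (5*n² + 2*(-4/7)*(-1 - 4/7))² = (5*n² + 2*(-4/7)*(-11/7))² = (5*n² + 88/49)² = (88/49 + 5*n²)²)
-30163/(-35494) + 37428/z(o) = -30163/(-35494) + 37428/(((88 + 245*83²)²/2401)) = -30163*(-1/35494) + 37428/(((88 + 245*6889)²/2401)) = 30163/35494 + 37428/(((88 + 1687805)²/2401)) = 30163/35494 + 37428/(((1/2401)*1687893²)) = 30163/35494 + 37428/(((1/2401)*2848982779449)) = 30163/35494 + 37428/(2848982779449/2401) = 30163/35494 + 37428*(2401/2848982779449) = 30163/35494 + 29954876/949660926483 = 28645685743875473/33707264924587602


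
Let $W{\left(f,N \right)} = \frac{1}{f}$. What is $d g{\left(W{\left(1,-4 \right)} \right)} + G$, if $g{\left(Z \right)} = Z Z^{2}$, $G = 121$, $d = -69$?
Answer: $52$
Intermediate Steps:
$g{\left(Z \right)} = Z^{3}$
$d g{\left(W{\left(1,-4 \right)} \right)} + G = - 69 \left(1^{-1}\right)^{3} + 121 = - 69 \cdot 1^{3} + 121 = \left(-69\right) 1 + 121 = -69 + 121 = 52$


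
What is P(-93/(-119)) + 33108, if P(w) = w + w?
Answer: 3940038/119 ≈ 33110.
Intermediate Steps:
P(w) = 2*w
P(-93/(-119)) + 33108 = 2*(-93/(-119)) + 33108 = 2*(-93*(-1/119)) + 33108 = 2*(93/119) + 33108 = 186/119 + 33108 = 3940038/119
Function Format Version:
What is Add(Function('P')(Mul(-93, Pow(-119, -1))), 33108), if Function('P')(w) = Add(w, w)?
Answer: Rational(3940038, 119) ≈ 33110.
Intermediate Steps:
Function('P')(w) = Mul(2, w)
Add(Function('P')(Mul(-93, Pow(-119, -1))), 33108) = Add(Mul(2, Mul(-93, Pow(-119, -1))), 33108) = Add(Mul(2, Mul(-93, Rational(-1, 119))), 33108) = Add(Mul(2, Rational(93, 119)), 33108) = Add(Rational(186, 119), 33108) = Rational(3940038, 119)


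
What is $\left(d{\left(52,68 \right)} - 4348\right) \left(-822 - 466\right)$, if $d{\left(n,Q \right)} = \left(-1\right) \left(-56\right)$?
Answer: $5528096$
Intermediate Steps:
$d{\left(n,Q \right)} = 56$
$\left(d{\left(52,68 \right)} - 4348\right) \left(-822 - 466\right) = \left(56 - 4348\right) \left(-822 - 466\right) = \left(-4292\right) \left(-1288\right) = 5528096$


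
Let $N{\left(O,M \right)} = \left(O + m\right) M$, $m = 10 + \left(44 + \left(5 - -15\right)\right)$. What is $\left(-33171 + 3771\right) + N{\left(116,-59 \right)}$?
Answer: $-40610$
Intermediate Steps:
$m = 74$ ($m = 10 + \left(44 + \left(5 + 15\right)\right) = 10 + \left(44 + 20\right) = 10 + 64 = 74$)
$N{\left(O,M \right)} = M \left(74 + O\right)$ ($N{\left(O,M \right)} = \left(O + 74\right) M = \left(74 + O\right) M = M \left(74 + O\right)$)
$\left(-33171 + 3771\right) + N{\left(116,-59 \right)} = \left(-33171 + 3771\right) - 59 \left(74 + 116\right) = -29400 - 11210 = -40610$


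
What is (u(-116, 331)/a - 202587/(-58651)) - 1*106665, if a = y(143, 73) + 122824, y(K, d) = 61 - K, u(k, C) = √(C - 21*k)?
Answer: -6255806328/58651 + √2767/122742 ≈ -1.0666e+5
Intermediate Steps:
a = 122742 (a = (61 - 1*143) + 122824 = (61 - 143) + 122824 = -82 + 122824 = 122742)
(u(-116, 331)/a - 202587/(-58651)) - 1*106665 = (√(331 - 21*(-116))/122742 - 202587/(-58651)) - 1*106665 = (√(331 + 2436)*(1/122742) - 202587*(-1/58651)) - 106665 = (√2767*(1/122742) + 202587/58651) - 106665 = (√2767/122742 + 202587/58651) - 106665 = (202587/58651 + √2767/122742) - 106665 = -6255806328/58651 + √2767/122742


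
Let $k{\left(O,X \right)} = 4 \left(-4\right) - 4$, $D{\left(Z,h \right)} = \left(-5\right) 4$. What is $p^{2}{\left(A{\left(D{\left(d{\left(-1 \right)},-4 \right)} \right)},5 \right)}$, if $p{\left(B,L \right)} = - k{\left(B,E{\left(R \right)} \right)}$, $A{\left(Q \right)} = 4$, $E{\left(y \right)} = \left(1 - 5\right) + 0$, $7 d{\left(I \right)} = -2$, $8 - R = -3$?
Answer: $400$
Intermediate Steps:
$R = 11$ ($R = 8 - -3 = 8 + 3 = 11$)
$d{\left(I \right)} = - \frac{2}{7}$ ($d{\left(I \right)} = \frac{1}{7} \left(-2\right) = - \frac{2}{7}$)
$D{\left(Z,h \right)} = -20$
$E{\left(y \right)} = -4$ ($E{\left(y \right)} = -4 + 0 = -4$)
$k{\left(O,X \right)} = -20$ ($k{\left(O,X \right)} = -16 - 4 = -20$)
$p{\left(B,L \right)} = 20$ ($p{\left(B,L \right)} = \left(-1\right) \left(-20\right) = 20$)
$p^{2}{\left(A{\left(D{\left(d{\left(-1 \right)},-4 \right)} \right)},5 \right)} = 20^{2} = 400$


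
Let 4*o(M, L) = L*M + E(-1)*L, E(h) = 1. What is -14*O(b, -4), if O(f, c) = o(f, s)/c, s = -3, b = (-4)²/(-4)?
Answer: 63/8 ≈ 7.8750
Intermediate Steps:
b = -4 (b = 16*(-¼) = -4)
o(M, L) = L/4 + L*M/4 (o(M, L) = (L*M + 1*L)/4 = (L*M + L)/4 = (L + L*M)/4 = L/4 + L*M/4)
O(f, c) = (-¾ - 3*f/4)/c (O(f, c) = ((¼)*(-3)*(1 + f))/c = (-¾ - 3*f/4)/c)
-14*O(b, -4) = -21*(-1 - 1*(-4))/(2*(-4)) = -21*(-1)*(-1 + 4)/(2*4) = -21*(-1)*3/(2*4) = -14*(-9/16) = 63/8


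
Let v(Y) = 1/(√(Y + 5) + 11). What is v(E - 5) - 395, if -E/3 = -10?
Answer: -35934/91 - √30/91 ≈ -394.94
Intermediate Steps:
E = 30 (E = -3*(-10) = 30)
v(Y) = 1/(11 + √(5 + Y)) (v(Y) = 1/(√(5 + Y) + 11) = 1/(11 + √(5 + Y)))
v(E - 5) - 395 = 1/(11 + √(5 + (30 - 5))) - 395 = 1/(11 + √(5 + 25)) - 395 = 1/(11 + √30) - 395 = -395 + 1/(11 + √30)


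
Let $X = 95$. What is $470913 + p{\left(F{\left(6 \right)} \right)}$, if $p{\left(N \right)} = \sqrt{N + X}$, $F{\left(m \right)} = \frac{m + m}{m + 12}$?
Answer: $470913 + \frac{\sqrt{861}}{3} \approx 4.7092 \cdot 10^{5}$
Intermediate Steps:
$F{\left(m \right)} = \frac{2 m}{12 + m}$
$p{\left(N \right)} = \sqrt{95 + N}$ ($p{\left(N \right)} = \sqrt{N + 95} = \sqrt{95 + N}$)
$470913 + p{\left(F{\left(6 \right)} \right)} = 470913 + \sqrt{95 + 2 \cdot 6 \frac{1}{12 + 6}} = 470913 + \sqrt{95 + 2 \cdot 6 \cdot \frac{1}{18}} = 470913 + \sqrt{95 + \frac{2}{3}} = 470913 + \sqrt{\frac{287}{3}} = 470913 + \frac{\sqrt{861}}{3}$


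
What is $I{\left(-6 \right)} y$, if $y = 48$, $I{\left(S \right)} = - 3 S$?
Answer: $864$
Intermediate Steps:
$I{\left(-6 \right)} y = \left(-3\right) \left(-6\right) 48 = 18 \cdot 48 = 864$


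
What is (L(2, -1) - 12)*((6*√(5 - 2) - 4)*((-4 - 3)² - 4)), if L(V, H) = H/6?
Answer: 2190 - 3285*√3 ≈ -3499.8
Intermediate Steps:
L(V, H) = H/6 (L(V, H) = H*(⅙) = H/6)
(L(2, -1) - 12)*((6*√(5 - 2) - 4)*((-4 - 3)² - 4)) = ((⅙)*(-1) - 12)*((6*√(5 - 2) - 4)*((-4 - 3)² - 4)) = (-⅙ - 12)*((6*√3 - 4)*((-7)² - 4)) = -73*(-4 + 6*√3)*(49 - 4)/6 = -73*(-4 + 6*√3)*45/6 = -73*(-180 + 270*√3)/6 = 2190 - 3285*√3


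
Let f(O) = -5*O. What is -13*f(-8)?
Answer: -520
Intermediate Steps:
-13*f(-8) = -(-65)*(-8) = -13*40 = -520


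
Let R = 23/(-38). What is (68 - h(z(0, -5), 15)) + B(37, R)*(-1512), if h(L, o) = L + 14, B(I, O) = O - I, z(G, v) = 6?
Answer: 1081236/19 ≈ 56907.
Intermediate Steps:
R = -23/38 (R = 23*(-1/38) = -23/38 ≈ -0.60526)
h(L, o) = 14 + L
(68 - h(z(0, -5), 15)) + B(37, R)*(-1512) = (68 - (14 + 6)) + (-23/38 - 1*37)*(-1512) = (68 - 1*20) + (-23/38 - 37)*(-1512) = (68 - 20) - 1429/38*(-1512) = 48 + 1080324/19 = 1081236/19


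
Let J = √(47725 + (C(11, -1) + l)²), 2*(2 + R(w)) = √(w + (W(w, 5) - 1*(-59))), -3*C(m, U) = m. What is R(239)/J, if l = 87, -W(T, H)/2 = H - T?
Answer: 3*√19681*(-4 + √766)/196810 ≈ 0.050631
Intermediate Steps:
C(m, U) = -m/3
W(T, H) = -2*H + 2*T (W(T, H) = -2*(H - T) = -2*H + 2*T)
R(w) = -2 + √(49 + 3*w)/2 (R(w) = -2 + √(w + ((-2*5 + 2*w) - 1*(-59)))/2 = -2 + √(w + ((-10 + 2*w) + 59))/2 = -2 + √(w + (49 + 2*w))/2 = -2 + √(49 + 3*w)/2)
J = 5*√19681/3 (J = √(47725 + (-⅓*11 + 87)²) = √(47725 + (-11/3 + 87)²) = √(47725 + (250/3)²) = √(47725 + 62500/9) = √(492025/9) = 5*√19681/3 ≈ 233.81)
R(239)/J = (-2 + √(49 + 3*239)/2)/((5*√19681/3)) = (-2 + √(49 + 717)/2)*(3*√19681/98405) = (-2 + √766/2)*(3*√19681/98405) = 3*√19681*(-2 + √766/2)/98405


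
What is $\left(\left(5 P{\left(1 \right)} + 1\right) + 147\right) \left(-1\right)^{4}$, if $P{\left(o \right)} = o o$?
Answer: $153$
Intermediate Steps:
$P{\left(o \right)} = o^{2}$
$\left(\left(5 P{\left(1 \right)} + 1\right) + 147\right) \left(-1\right)^{4} = \left(\left(5 \cdot 1^{2} + 1\right) + 147\right) \left(-1\right)^{4} = \left(\left(5 \cdot 1 + 1\right) + 147\right) 1 = \left(\left(5 + 1\right) + 147\right) 1 = \left(6 + 147\right) 1 = 153 \cdot 1 = 153$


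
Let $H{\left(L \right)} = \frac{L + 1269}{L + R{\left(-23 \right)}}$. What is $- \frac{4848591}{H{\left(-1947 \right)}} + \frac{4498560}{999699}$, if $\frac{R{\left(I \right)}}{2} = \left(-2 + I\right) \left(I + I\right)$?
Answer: $\frac{190115610631573}{75310658} \approx 2.5244 \cdot 10^{6}$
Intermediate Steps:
$R{\left(I \right)} = 4 I \left(-2 + I\right)$ ($R{\left(I \right)} = 2 \left(-2 + I\right) \left(I + I\right) = 2 \left(-2 + I\right) 2 I = 2 \cdot 2 I \left(-2 + I\right) = 4 I \left(-2 + I\right)$)
$H{\left(L \right)} = \frac{1269 + L}{2300 + L}$ ($H{\left(L \right)} = \frac{L + 1269}{L + 4 \left(-23\right) \left(-2 - 23\right)} = \frac{1269 + L}{L + 4 \left(-23\right) \left(-25\right)} = \frac{1269 + L}{L + 2300} = \frac{1269 + L}{2300 + L}$)
$- \frac{4848591}{H{\left(-1947 \right)}} + \frac{4498560}{999699} = - \frac{4848591}{\frac{1}{2300 - 1947} \left(1269 - 1947\right)} + \frac{4498560}{999699} = - \frac{4848591}{\frac{1}{353} \left(-678\right)} + 4498560 \cdot \frac{1}{999699} = - \frac{4848591}{\frac{1}{353} \left(-678\right)} + \frac{1499520}{333233} = - \frac{4848591}{- \frac{678}{353}} + \frac{1499520}{333233} = \left(-4848591\right) \left(- \frac{353}{678}\right) + \frac{1499520}{333233} = \frac{570517541}{226} + \frac{1499520}{333233} = \frac{190115610631573}{75310658}$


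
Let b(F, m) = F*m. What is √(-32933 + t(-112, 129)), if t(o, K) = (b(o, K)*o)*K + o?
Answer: √208711659 ≈ 14447.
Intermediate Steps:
t(o, K) = o + K²*o² (t(o, K) = ((o*K)*o)*K + o = ((K*o)*o)*K + o = (K*o²)*K + o = K²*o² + o = o + K²*o²)
√(-32933 + t(-112, 129)) = √(-32933 - 112*(1 - 112*129²)) = √(-32933 - 112*(1 - 112*16641)) = √(-32933 - 112*(1 - 1863792)) = √(-32933 - 112*(-1863791)) = √(-32933 + 208744592) = √208711659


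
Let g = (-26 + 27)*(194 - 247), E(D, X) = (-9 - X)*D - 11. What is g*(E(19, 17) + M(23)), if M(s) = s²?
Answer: -1272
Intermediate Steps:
E(D, X) = -11 + D*(-9 - X) (E(D, X) = D*(-9 - X) - 11 = -11 + D*(-9 - X))
g = -53 (g = 1*(-53) = -53)
g*(E(19, 17) + M(23)) = -53*((-11 - 9*19 - 1*19*17) + 23²) = -53*((-11 - 171 - 323) + 529) = -53*(-505 + 529) = -53*24 = -1272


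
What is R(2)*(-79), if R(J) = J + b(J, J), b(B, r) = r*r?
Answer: -474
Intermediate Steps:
b(B, r) = r²
R(J) = J + J²
R(2)*(-79) = (2*(1 + 2))*(-79) = (2*3)*(-79) = 6*(-79) = -474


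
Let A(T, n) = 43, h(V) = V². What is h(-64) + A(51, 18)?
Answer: 4139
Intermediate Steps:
h(-64) + A(51, 18) = (-64)² + 43 = 4096 + 43 = 4139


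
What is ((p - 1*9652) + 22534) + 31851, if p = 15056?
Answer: 59789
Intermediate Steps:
((p - 1*9652) + 22534) + 31851 = ((15056 - 1*9652) + 22534) + 31851 = ((15056 - 9652) + 22534) + 31851 = (5404 + 22534) + 31851 = 27938 + 31851 = 59789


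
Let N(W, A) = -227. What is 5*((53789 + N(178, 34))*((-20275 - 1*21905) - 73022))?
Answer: -30852247620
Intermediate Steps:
5*((53789 + N(178, 34))*((-20275 - 1*21905) - 73022)) = 5*((53789 - 227)*((-20275 - 1*21905) - 73022)) = 5*(53562*((-20275 - 21905) - 73022)) = 5*(53562*(-42180 - 73022)) = 5*(53562*(-115202)) = 5*(-6170449524) = -30852247620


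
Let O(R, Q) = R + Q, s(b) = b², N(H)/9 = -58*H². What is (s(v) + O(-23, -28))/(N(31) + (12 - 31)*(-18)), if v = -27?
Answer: -113/83550 ≈ -0.0013525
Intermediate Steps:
N(H) = -522*H² (N(H) = 9*(-58*H²) = -522*H²)
O(R, Q) = Q + R
(s(v) + O(-23, -28))/(N(31) + (12 - 31)*(-18)) = ((-27)² + (-28 - 23))/(-522*31² + (12 - 31)*(-18)) = (729 - 51)/(-522*961 - 19*(-18)) = 678/(-501642 + 342) = 678/(-501300) = 678*(-1/501300) = -113/83550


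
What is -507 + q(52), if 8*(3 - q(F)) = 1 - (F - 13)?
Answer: -1997/4 ≈ -499.25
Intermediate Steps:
q(F) = 5/4 + F/8 (q(F) = 3 - (1 - (F - 13))/8 = 3 - (1 - (-13 + F))/8 = 3 - (1 + (13 - F))/8 = 3 - (14 - F)/8 = 3 + (-7/4 + F/8) = 5/4 + F/8)
-507 + q(52) = -507 + (5/4 + (⅛)*52) = -507 + (5/4 + 13/2) = -507 + 31/4 = -1997/4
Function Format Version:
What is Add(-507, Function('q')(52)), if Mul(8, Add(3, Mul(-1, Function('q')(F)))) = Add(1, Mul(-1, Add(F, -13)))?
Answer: Rational(-1997, 4) ≈ -499.25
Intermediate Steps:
Function('q')(F) = Add(Rational(5, 4), Mul(Rational(1, 8), F)) (Function('q')(F) = Add(3, Mul(Rational(-1, 8), Add(1, Mul(-1, Add(F, -13))))) = Add(3, Mul(Rational(-1, 8), Add(1, Mul(-1, Add(-13, F))))) = Add(3, Mul(Rational(-1, 8), Add(1, Add(13, Mul(-1, F))))) = Add(3, Mul(Rational(-1, 8), Add(14, Mul(-1, F)))) = Add(3, Add(Rational(-7, 4), Mul(Rational(1, 8), F))) = Add(Rational(5, 4), Mul(Rational(1, 8), F)))
Add(-507, Function('q')(52)) = Add(-507, Add(Rational(5, 4), Mul(Rational(1, 8), 52))) = Add(-507, Add(Rational(5, 4), Rational(13, 2))) = Add(-507, Rational(31, 4)) = Rational(-1997, 4)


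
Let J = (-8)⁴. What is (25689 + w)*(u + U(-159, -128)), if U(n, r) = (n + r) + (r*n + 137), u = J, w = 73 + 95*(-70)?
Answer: 464383376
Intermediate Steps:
J = 4096
w = -6577 (w = 73 - 6650 = -6577)
u = 4096
U(n, r) = 137 + n + r + n*r (U(n, r) = (n + r) + (n*r + 137) = (n + r) + (137 + n*r) = 137 + n + r + n*r)
(25689 + w)*(u + U(-159, -128)) = (25689 - 6577)*(4096 + (137 - 159 - 128 - 159*(-128))) = 19112*(4096 + (137 - 159 - 128 + 20352)) = 19112*(4096 + 20202) = 19112*24298 = 464383376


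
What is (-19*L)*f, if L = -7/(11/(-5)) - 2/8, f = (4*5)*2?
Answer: -24510/11 ≈ -2228.2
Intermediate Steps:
f = 40 (f = 20*2 = 40)
L = 129/44 (L = -7/(11*(-1/5)) - 2*1/8 = -7/(-11/5) - 1/4 = -7*(-5/11) - 1/4 = 35/11 - 1/4 = 129/44 ≈ 2.9318)
(-19*L)*f = -19*129/44*40 = -2451/44*40 = -24510/11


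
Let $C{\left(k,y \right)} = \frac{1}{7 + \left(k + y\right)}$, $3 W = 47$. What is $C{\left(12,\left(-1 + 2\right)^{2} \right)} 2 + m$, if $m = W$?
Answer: $\frac{473}{30} \approx 15.767$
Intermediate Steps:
$W = \frac{47}{3}$ ($W = \frac{1}{3} \cdot 47 = \frac{47}{3} \approx 15.667$)
$C{\left(k,y \right)} = \frac{1}{7 + k + y}$
$m = \frac{47}{3} \approx 15.667$
$C{\left(12,\left(-1 + 2\right)^{2} \right)} 2 + m = \frac{1}{7 + 12 + \left(-1 + 2\right)^{2}} \cdot 2 + \frac{47}{3} = \frac{1}{7 + 12 + 1^{2}} \cdot 2 + \frac{47}{3} = \frac{1}{7 + 12 + 1} \cdot 2 + \frac{47}{3} = \frac{1}{20} \cdot 2 + \frac{47}{3} = \frac{1}{10} + \frac{47}{3} = \frac{473}{30}$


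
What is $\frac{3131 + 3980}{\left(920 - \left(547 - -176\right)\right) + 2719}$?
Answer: $\frac{7111}{2916} \approx 2.4386$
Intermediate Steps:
$\frac{3131 + 3980}{\left(920 - \left(547 - -176\right)\right) + 2719} = \frac{7111}{\left(920 - \left(547 + 176\right)\right) + 2719} = \frac{7111}{\left(920 - 723\right) + 2719} = \frac{7111}{197 + 2719} = \frac{7111}{2916}$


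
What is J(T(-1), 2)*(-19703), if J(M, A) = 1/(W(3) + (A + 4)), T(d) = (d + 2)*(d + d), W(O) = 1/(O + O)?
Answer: -118218/37 ≈ -3195.1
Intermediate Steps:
W(O) = 1/(2*O)
T(d) = 2*d*(2 + d) (T(d) = (2 + d)*(2*d) = 2*d*(2 + d))
J(M, A) = 1/(25/6 + A) (J(M, A) = 1/((½)/3 + (A + 4)) = 1/((½)*(⅓) + (4 + A)) = 1/(⅙ + (4 + A)) = 1/(25/6 + A))
J(T(-1), 2)*(-19703) = (6/(25 + 6*2))*(-19703) = (6/(25 + 12))*(-19703) = (6/37)*(-19703) = -118218/37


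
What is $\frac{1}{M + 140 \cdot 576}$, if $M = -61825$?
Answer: $\frac{1}{18815} \approx 5.3149 \cdot 10^{-5}$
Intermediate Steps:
$\frac{1}{M + 140 \cdot 576} = \frac{1}{-61825 + 140 \cdot 576} = \frac{1}{-61825 + 80640} = \frac{1}{18815}$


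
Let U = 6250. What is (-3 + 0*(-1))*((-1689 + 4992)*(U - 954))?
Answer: -52478064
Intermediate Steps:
(-3 + 0*(-1))*((-1689 + 4992)*(U - 954)) = (-3 + 0*(-1))*((-1689 + 4992)*(6250 - 954)) = (-3 + 0)*(3303*5296) = -3*17492688 = -52478064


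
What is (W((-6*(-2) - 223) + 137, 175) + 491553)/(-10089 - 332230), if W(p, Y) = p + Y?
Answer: -491654/342319 ≈ -1.4362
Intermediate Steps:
W(p, Y) = Y + p
(W((-6*(-2) - 223) + 137, 175) + 491553)/(-10089 - 332230) = ((175 + ((-6*(-2) - 223) + 137)) + 491553)/(-10089 - 332230) = ((175 + ((12 - 223) + 137)) + 491553)/(-342319) = ((175 + (-211 + 137)) + 491553)*(-1/342319) = ((175 - 74) + 491553)*(-1/342319) = (101 + 491553)*(-1/342319) = 491654*(-1/342319) = -491654/342319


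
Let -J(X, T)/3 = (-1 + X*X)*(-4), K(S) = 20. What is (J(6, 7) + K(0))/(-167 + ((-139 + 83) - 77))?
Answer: -22/15 ≈ -1.4667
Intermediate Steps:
J(X, T) = -12 + 12*X² (J(X, T) = -3*(-1 + X*X)*(-4) = -3*(-1 + X²)*(-4) = -3*(4 - 4*X²) = -12 + 12*X²)
(J(6, 7) + K(0))/(-167 + ((-139 + 83) - 77)) = ((-12 + 12*6²) + 20)/(-167 + ((-139 + 83) - 77)) = ((-12 + 12*36) + 20)/(-167 + (-56 - 77)) = ((-12 + 432) + 20)/(-167 - 133) = (420 + 20)/(-300) = 440*(-1/300) = -22/15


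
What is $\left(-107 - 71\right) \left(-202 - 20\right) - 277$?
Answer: $39239$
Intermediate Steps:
$\left(-107 - 71\right) \left(-202 - 20\right) - 277 = \left(-178\right) \left(-222\right) - 277 = 39516 - 277 = 39239$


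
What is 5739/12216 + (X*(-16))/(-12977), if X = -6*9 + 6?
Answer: 21697705/52842344 ≈ 0.41061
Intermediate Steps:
X = -48 (X = -54 + 6 = -48)
5739/12216 + (X*(-16))/(-12977) = 5739/12216 - 48*(-16)/(-12977) = 5739*(1/12216) + 768*(-1/12977) = 1913/4072 - 768/12977 = 21697705/52842344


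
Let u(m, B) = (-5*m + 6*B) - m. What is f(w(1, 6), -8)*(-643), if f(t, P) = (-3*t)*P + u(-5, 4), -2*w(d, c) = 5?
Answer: 3858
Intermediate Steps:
u(m, B) = -6*m + 6*B
w(d, c) = -5/2 (w(d, c) = -½*5 = -5/2)
f(t, P) = 54 - 3*P*t (f(t, P) = (-3*t)*P + (-6*(-5) + 6*4) = -3*P*t + (30 + 24) = -3*P*t + 54 = 54 - 3*P*t)
f(w(1, 6), -8)*(-643) = (54 - 3*(-8)*(-5/2))*(-643) = (54 - 60)*(-643) = -6*(-643) = 3858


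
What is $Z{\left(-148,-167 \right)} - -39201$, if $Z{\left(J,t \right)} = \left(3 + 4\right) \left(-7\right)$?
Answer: $39152$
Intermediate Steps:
$Z{\left(J,t \right)} = -49$ ($Z{\left(J,t \right)} = 7 \left(-7\right) = -49$)
$Z{\left(-148,-167 \right)} - -39201 = -49 - -39201 = -49 + 39201 = 39152$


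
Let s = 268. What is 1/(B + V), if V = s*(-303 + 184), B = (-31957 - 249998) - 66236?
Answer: -1/380083 ≈ -2.6310e-6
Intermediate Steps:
B = -348191 (B = -281955 - 66236 = -348191)
V = -31892 (V = 268*(-303 + 184) = 268*(-119) = -31892)
1/(B + V) = 1/(-348191 - 31892) = 1/(-380083) = -1/380083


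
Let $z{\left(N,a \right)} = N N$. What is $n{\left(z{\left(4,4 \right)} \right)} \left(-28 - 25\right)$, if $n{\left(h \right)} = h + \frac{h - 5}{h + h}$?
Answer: $- \frac{27719}{32} \approx -866.22$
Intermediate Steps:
$z{\left(N,a \right)} = N^{2}$
$n{\left(h \right)} = h + \frac{-5 + h}{2 h}$
$n{\left(z{\left(4,4 \right)} \right)} \left(-28 - 25\right) = \left(\frac{1}{2} + 4^{2} - \frac{5}{2 \cdot 4^{2}}\right) \left(-28 - 25\right) = \left(\frac{1}{2} + 16 - \frac{5}{2 \cdot 16}\right) \left(-53\right) = \left(\frac{1}{2} + 16 - \frac{5}{32}\right) \left(-53\right) = \frac{523}{32} \left(-53\right) = - \frac{27719}{32}$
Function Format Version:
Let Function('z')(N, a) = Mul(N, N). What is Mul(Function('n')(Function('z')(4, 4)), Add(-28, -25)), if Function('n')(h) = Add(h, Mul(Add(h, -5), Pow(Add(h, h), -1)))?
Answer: Rational(-27719, 32) ≈ -866.22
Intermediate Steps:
Function('z')(N, a) = Pow(N, 2)
Function('n')(h) = Add(h, Mul(Rational(1, 2), Pow(h, -1), Add(-5, h))) (Function('n')(h) = Add(h, Mul(Add(-5, h), Pow(Mul(2, h), -1))) = Add(h, Mul(Add(-5, h), Mul(Rational(1, 2), Pow(h, -1)))) = Add(h, Mul(Rational(1, 2), Pow(h, -1), Add(-5, h))))
Mul(Function('n')(Function('z')(4, 4)), Add(-28, -25)) = Mul(Add(Rational(1, 2), Pow(4, 2), Mul(Rational(-5, 2), Pow(Pow(4, 2), -1))), Add(-28, -25)) = Mul(Add(Rational(1, 2), 16, Mul(Rational(-5, 2), Pow(16, -1))), -53) = Mul(Add(Rational(1, 2), 16, Mul(Rational(-5, 2), Rational(1, 16))), -53) = Mul(Add(Rational(1, 2), 16, Rational(-5, 32)), -53) = Mul(Rational(523, 32), -53) = Rational(-27719, 32)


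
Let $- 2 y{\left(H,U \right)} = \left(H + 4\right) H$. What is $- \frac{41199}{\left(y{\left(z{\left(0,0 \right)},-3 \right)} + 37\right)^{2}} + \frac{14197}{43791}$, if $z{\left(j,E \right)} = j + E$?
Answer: $- \frac{1784709716}{59949879} \approx -29.77$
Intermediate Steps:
$z{\left(j,E \right)} = E + j$
$y{\left(H,U \right)} = - \frac{H \left(4 + H\right)}{2}$ ($y{\left(H,U \right)} = - \frac{\left(H + 4\right) H}{2} = - \frac{\left(4 + H\right) H}{2} = - \frac{H \left(4 + H\right)}{2}$)
$- \frac{41199}{\left(y{\left(z{\left(0,0 \right)},-3 \right)} + 37\right)^{2}} + \frac{14197}{43791} = - \frac{41199}{\left(- \frac{\left(0 + 0\right) \left(4 + \left(0 + 0\right)\right)}{2} + 37\right)^{2}} + \frac{14197}{43791} = - \frac{41199}{\left(\left(- \frac{1}{2}\right) 0 \left(4 + 0\right) + 37\right)^{2}} + 14197 \cdot \frac{1}{43791} = - \frac{41199}{\left(\left(- \frac{1}{2}\right) 0 \cdot 4 + 37\right)^{2}} + \frac{14197}{43791} = - \frac{41199}{\left(0 + 37\right)^{2}} + \frac{14197}{43791} = - \frac{41199}{37^{2}} + \frac{14197}{43791} = - \frac{41199}{1369} + \frac{14197}{43791} = - \frac{1784709716}{59949879}$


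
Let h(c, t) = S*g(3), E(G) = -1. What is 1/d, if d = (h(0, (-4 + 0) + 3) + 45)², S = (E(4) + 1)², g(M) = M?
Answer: 1/2025 ≈ 0.00049383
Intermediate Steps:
S = 0 (S = (-1 + 1)² = 0² = 0)
h(c, t) = 0 (h(c, t) = 0*3 = 0)
d = 2025 (d = (0 + 45)² = 45² = 2025)
1/d = 1/2025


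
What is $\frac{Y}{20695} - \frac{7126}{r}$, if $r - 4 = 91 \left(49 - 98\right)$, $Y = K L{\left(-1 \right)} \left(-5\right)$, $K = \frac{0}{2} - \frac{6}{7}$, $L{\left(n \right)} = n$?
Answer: $\frac{206434868}{129074715} \approx 1.5993$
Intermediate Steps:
$K = - \frac{6}{7}$ ($K = 0 \cdot \frac{1}{2} - \frac{6}{7} = 0 - \frac{6}{7} = - \frac{6}{7} \approx -0.85714$)
$Y = - \frac{30}{7}$ ($Y = \left(- \frac{6}{7}\right) \left(-1\right) \left(-5\right) = \frac{6}{7} \left(-5\right) = - \frac{30}{7} \approx -4.2857$)
$r = -4455$ ($r = 4 + 91 \left(49 - 98\right) = 4 + 91 \left(-49\right) = 4 - 4459 = -4455$)
$\frac{Y}{20695} - \frac{7126}{r} = - \frac{30}{7 \cdot 20695} - \frac{7126}{-4455} = \left(- \frac{30}{7}\right) \frac{1}{20695} - - \frac{7126}{4455} = - \frac{6}{28973} + \frac{7126}{4455} = \frac{206434868}{129074715}$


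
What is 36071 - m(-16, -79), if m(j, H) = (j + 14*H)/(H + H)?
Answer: 2849048/79 ≈ 36064.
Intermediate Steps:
m(j, H) = (j + 14*H)/(2*H) (m(j, H) = (j + 14*H)/((2*H)) = (j + 14*H)*(1/(2*H)) = (j + 14*H)/(2*H))
36071 - m(-16, -79) = 36071 - (7 + (1/2)*(-16)/(-79)) = 36071 - (7 + (1/2)*(-16)*(-1/79)) = 36071 - (7 + 8/79) = 36071 - 1*561/79 = 36071 - 561/79 = 2849048/79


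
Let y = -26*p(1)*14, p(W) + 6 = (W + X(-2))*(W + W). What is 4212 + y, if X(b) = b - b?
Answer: 5668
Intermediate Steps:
X(b) = 0
p(W) = -6 + 2*W² (p(W) = -6 + (W + 0)*(W + W) = -6 + W*(2*W) = -6 + 2*W²)
y = 1456 (y = -26*(-6 + 2*1²)*14 = -26*(-6 + 2*1)*14 = -26*(-6 + 2)*14 = -26*(-4)*14 = 104*14 = 1456)
4212 + y = 4212 + 1456 = 5668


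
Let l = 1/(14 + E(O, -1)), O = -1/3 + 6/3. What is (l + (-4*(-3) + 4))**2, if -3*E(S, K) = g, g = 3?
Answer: 43681/169 ≈ 258.47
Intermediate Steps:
O = 5/3 (O = -1*1/3 + 6*(1/3) = -1/3 + 2 = 5/3 ≈ 1.6667)
E(S, K) = -1 (E(S, K) = -1/3*3 = -1)
l = 1/13 (l = 1/(14 - 1) = 1/13 ≈ 0.076923)
(l + (-4*(-3) + 4))**2 = (1/13 + (-4*(-3) + 4))**2 = (1/13 + (12 + 4))**2 = (1/13 + 16)**2 = (209/13)**2 = 43681/169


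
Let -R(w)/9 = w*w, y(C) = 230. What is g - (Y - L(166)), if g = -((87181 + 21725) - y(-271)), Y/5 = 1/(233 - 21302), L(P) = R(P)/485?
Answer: -1115727096191/10218465 ≈ -1.0919e+5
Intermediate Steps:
R(w) = -9*w² (R(w) = -9*w*w = -9*w²)
L(P) = -9*P²/485
Y = -5/21069 (Y = 5/(233 - 21302) = 5/(-21069) = 5*(-1/21069) = -5/21069 ≈ -0.00023732)
g = -108676 (g = -((87181 + 21725) - 1*230) = -(108906 - 230) = -1*108676 = -108676)
g - (Y - L(166)) = -108676 - (-5/21069 - (-9)*166²/485) = -108676 - (-5/21069 - (-9)*27556/485) = -108676 - (-5/21069 - 1*(-248004/485)) = -108676 - (-5/21069 + 248004/485) = -108676 - 1*5225193851/10218465 = -108676 - 5225193851/10218465 = -1115727096191/10218465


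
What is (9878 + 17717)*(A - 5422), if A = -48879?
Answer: -1498436095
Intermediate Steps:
(9878 + 17717)*(A - 5422) = (9878 + 17717)*(-48879 - 5422) = 27595*(-54301) = -1498436095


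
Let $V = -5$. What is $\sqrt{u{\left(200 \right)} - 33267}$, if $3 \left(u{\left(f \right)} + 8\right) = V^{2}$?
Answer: $\frac{10 i \sqrt{2994}}{3} \approx 182.39 i$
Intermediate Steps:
$u{\left(f \right)} = \frac{1}{3}$ ($u{\left(f \right)} = -8 + \frac{\left(-5\right)^{2}}{3} = -8 + \frac{1}{3} \cdot 25 = -8 + \frac{25}{3} = \frac{1}{3}$)
$\sqrt{u{\left(200 \right)} - 33267} = \sqrt{\frac{1}{3} - 33267} = \sqrt{- \frac{99800}{3}} = \frac{10 i \sqrt{2994}}{3}$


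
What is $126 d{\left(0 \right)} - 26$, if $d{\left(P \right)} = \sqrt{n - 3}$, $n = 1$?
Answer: $-26 + 126 i \sqrt{2} \approx -26.0 + 178.19 i$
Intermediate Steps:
$d{\left(P \right)} = i \sqrt{2}$ ($d{\left(P \right)} = \sqrt{1 - 3} = \sqrt{-2} = i \sqrt{2}$)
$126 d{\left(0 \right)} - 26 = 126 i \sqrt{2} - 26 = -26 + 126 i \sqrt{2}$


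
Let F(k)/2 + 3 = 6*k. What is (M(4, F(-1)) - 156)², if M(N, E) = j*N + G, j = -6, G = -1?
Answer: 32761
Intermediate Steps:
F(k) = -6 + 12*k (F(k) = -6 + 2*(6*k) = -6 + 12*k)
M(N, E) = -1 - 6*N (M(N, E) = -6*N - 1 = -1 - 6*N)
(M(4, F(-1)) - 156)² = ((-1 - 6*4) - 156)² = ((-1 - 24) - 156)² = (-25 - 156)² = (-181)² = 32761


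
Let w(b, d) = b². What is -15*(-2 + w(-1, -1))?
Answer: 15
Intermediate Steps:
-15*(-2 + w(-1, -1)) = -15*(-2 + (-1)²) = -15*(-2 + 1) = -15*(-1) = 15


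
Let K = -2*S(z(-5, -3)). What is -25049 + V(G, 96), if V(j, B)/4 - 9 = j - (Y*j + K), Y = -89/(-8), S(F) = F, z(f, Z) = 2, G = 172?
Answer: -31963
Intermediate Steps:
Y = 89/8 (Y = -89*(-1/8) = 89/8 ≈ 11.125)
K = -4 (K = -2*2 = -4)
V(j, B) = 52 - 81*j/2 (V(j, B) = 36 + 4*(j - (89*j/8 - 4)) = 36 + 4*(j - (-4 + 89*j/8)) = 36 + 4*(j + (4 - 89*j/8)) = 36 + 4*(4 - 81*j/8) = 36 + (16 - 81*j/2) = 52 - 81*j/2)
-25049 + V(G, 96) = -25049 + (52 - 81/2*172) = -25049 + (52 - 6966) = -25049 - 6914 = -31963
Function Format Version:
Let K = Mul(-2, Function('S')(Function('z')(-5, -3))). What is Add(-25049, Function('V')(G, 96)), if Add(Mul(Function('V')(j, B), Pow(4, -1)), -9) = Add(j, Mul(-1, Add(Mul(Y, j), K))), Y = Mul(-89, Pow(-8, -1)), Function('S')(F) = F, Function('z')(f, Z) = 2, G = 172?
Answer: -31963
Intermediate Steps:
Y = Rational(89, 8) (Y = Mul(-89, Rational(-1, 8)) = Rational(89, 8) ≈ 11.125)
K = -4 (K = Mul(-2, 2) = -4)
Function('V')(j, B) = Add(52, Mul(Rational(-81, 2), j)) (Function('V')(j, B) = Add(36, Mul(4, Add(j, Mul(-1, Add(Mul(Rational(89, 8), j), -4))))) = Add(36, Mul(4, Add(j, Mul(-1, Add(-4, Mul(Rational(89, 8), j)))))) = Add(36, Mul(4, Add(j, Add(4, Mul(Rational(-89, 8), j))))) = Add(36, Mul(4, Add(4, Mul(Rational(-81, 8), j)))) = Add(36, Add(16, Mul(Rational(-81, 2), j))) = Add(52, Mul(Rational(-81, 2), j)))
Add(-25049, Function('V')(G, 96)) = Add(-25049, Add(52, Mul(Rational(-81, 2), 172))) = Add(-25049, Add(52, -6966)) = Add(-25049, -6914) = -31963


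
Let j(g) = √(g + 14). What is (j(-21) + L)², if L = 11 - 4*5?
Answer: (9 - I*√7)² ≈ 74.0 - 47.624*I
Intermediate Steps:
j(g) = √(14 + g)
L = -9 (L = 11 - 20 = -9)
(j(-21) + L)² = (√(14 - 21) - 9)² = (√(-7) - 9)² = (I*√7 - 9)² = (-9 + I*√7)²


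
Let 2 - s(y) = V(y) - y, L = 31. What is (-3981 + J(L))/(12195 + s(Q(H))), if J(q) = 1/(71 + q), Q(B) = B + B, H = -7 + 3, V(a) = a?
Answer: -406061/1244094 ≈ -0.32639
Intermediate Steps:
H = -4
Q(B) = 2*B
s(y) = 2 (s(y) = 2 - (y - y) = 2 - 1*0 = 2 + 0 = 2)
(-3981 + J(L))/(12195 + s(Q(H))) = (-3981 + 1/(71 + 31))/(12195 + 2) = (-3981 + 1/102)/12197 = (-3981 + 1/102)*(1/12197) = -406061/102*1/12197 = -406061/1244094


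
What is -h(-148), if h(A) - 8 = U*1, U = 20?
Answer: -28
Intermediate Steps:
h(A) = 28 (h(A) = 8 + 20*1 = 8 + 20 = 28)
-h(-148) = -1*28 = -28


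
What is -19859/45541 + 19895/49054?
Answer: -68125191/2233968214 ≈ -0.030495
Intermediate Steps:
-19859/45541 + 19895/49054 = -68125191/2233968214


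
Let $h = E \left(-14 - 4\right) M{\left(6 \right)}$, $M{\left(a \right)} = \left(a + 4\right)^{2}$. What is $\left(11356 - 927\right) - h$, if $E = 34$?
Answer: $71629$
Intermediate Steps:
$M{\left(a \right)} = \left(4 + a\right)^{2}$
$h = -61200$ ($h = 34 \left(-14 - 4\right) \left(4 + 6\right)^{2} = 34 \left(-18\right) 10^{2} = \left(-612\right) 100 = -61200$)
$\left(11356 - 927\right) - h = \left(11356 - 927\right) - -61200 = \left(11356 - 927\right) + 61200 = 10429 + 61200 = 71629$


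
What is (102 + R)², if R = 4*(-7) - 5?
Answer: 4761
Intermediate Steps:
R = -33 (R = -28 - 5 = -33)
(102 + R)² = (102 - 33)² = 69² = 4761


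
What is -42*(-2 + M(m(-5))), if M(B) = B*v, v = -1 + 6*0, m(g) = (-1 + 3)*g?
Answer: -336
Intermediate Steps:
m(g) = 2*g
v = -1 (v = -1 + 0 = -1)
M(B) = -B (M(B) = B*(-1) = -B)
-42*(-2 + M(m(-5))) = -42*(-2 - 2*(-5)) = -42*(-2 - 1*(-10)) = -42*(-2 + 10) = -42*8 = -336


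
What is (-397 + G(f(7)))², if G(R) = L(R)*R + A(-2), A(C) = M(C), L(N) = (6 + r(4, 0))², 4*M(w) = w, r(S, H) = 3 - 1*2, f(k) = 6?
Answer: 42849/4 ≈ 10712.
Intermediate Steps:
r(S, H) = 1 (r(S, H) = 3 - 2 = 1)
M(w) = w/4
L(N) = 49 (L(N) = (6 + 1)² = 7² = 49)
A(C) = C/4
G(R) = -½ + 49*R (G(R) = 49*R + (¼)*(-2) = 49*R - ½ = -½ + 49*R)
(-397 + G(f(7)))² = (-397 + (-½ + 49*6))² = (-397 + (-½ + 294))² = (-397 + 587/2)² = (-207/2)² = 42849/4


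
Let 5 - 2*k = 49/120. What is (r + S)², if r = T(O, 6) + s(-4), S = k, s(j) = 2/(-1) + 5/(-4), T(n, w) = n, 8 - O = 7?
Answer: 121/57600 ≈ 0.0021007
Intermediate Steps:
O = 1 (O = 8 - 1*7 = 8 - 7 = 1)
s(j) = -13/4 (s(j) = 2*(-1) + 5*(-¼) = -2 - 5/4 = -13/4)
k = 551/240 (k = 5/2 - 49/(2*120) = 5/2 - ½*49/120 = 5/2 - 49/240 = 551/240 ≈ 2.2958)
S = 551/240 ≈ 2.2958
r = -9/4 (r = 1 - 13/4 = -9/4 ≈ -2.2500)
(r + S)² = (-9/4 + 551/240)² = (11/240)² = 121/57600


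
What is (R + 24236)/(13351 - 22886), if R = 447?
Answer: -24683/9535 ≈ -2.5887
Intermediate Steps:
(R + 24236)/(13351 - 22886) = (447 + 24236)/(13351 - 22886) = 24683/(-9535) = 24683*(-1/9535) = -24683/9535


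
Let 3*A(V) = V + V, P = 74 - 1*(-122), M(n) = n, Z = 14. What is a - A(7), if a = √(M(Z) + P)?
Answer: -14/3 + √210 ≈ 9.8247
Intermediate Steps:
P = 196 (P = 74 + 122 = 196)
A(V) = 2*V/3 (A(V) = (V + V)/3 = (2*V)/3 = 2*V/3)
a = √210 (a = √(14 + 196) = √210 ≈ 14.491)
a - A(7) = √210 - 2*7/3 = √210 - 1*14/3 = √210 - 14/3 = -14/3 + √210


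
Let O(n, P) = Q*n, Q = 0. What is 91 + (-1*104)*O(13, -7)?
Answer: 91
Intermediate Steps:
O(n, P) = 0 (O(n, P) = 0*n = 0)
91 + (-1*104)*O(13, -7) = 91 - 1*104*0 = 91 - 104*0 = 91 + 0 = 91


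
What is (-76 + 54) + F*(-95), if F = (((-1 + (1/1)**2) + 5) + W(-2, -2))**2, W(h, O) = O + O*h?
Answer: -4677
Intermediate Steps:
F = 49 (F = (((-1 + (1/1)**2) + 5) - 2*(1 - 2))**2 = (((-1 + 1**2) + 5) - 2*(-1))**2 = (((-1 + 1) + 5) + 2)**2 = ((0 + 5) + 2)**2 = (5 + 2)**2 = 7**2 = 49)
(-76 + 54) + F*(-95) = (-76 + 54) + 49*(-95) = -22 - 4655 = -4677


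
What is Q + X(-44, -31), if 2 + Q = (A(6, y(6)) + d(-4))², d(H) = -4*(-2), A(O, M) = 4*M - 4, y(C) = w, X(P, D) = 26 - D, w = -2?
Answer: 71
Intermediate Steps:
y(C) = -2
A(O, M) = -4 + 4*M
d(H) = 8
Q = 14 (Q = -2 + ((-4 + 4*(-2)) + 8)² = -2 + ((-4 - 8) + 8)² = -2 + (-12 + 8)² = -2 + (-4)² = -2 + 16 = 14)
Q + X(-44, -31) = 14 + (26 - 1*(-31)) = 14 + (26 + 31) = 14 + 57 = 71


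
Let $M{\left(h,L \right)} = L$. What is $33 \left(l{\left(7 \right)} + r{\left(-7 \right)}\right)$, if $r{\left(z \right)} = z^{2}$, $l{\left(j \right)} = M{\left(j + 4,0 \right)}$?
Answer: $1617$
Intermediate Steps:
$l{\left(j \right)} = 0$
$33 \left(l{\left(7 \right)} + r{\left(-7 \right)}\right) = 33 \left(0 + \left(-7\right)^{2}\right) = 33 \left(0 + 49\right) = 33 \cdot 49 = 1617$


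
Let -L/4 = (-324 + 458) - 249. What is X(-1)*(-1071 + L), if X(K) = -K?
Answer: -611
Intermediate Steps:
L = 460 (L = -4*((-324 + 458) - 249) = -4*(134 - 249) = -4*(-115) = 460)
X(-1)*(-1071 + L) = (-1*(-1))*(-1071 + 460) = 1*(-611) = -611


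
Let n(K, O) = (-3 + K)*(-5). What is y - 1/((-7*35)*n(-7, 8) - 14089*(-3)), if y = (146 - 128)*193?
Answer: 104279057/30017 ≈ 3474.0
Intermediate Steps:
n(K, O) = 15 - 5*K
y = 3474 (y = 18*193 = 3474)
y - 1/((-7*35)*n(-7, 8) - 14089*(-3)) = 3474 - 1/((-7*35)*(15 - 5*(-7)) - 14089*(-3)) = 3474 - 1/(-245*(15 + 35) + 42267) = 3474 - 1/(-245*50 + 42267) = 3474 - 1/(-12250 + 42267) = 3474 - 1/30017 = 104279057/30017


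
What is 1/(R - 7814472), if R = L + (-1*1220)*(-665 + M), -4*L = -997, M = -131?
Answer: -4/27372411 ≈ -1.4613e-7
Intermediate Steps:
L = 997/4 (L = -¼*(-997) = 997/4 ≈ 249.25)
R = 3885477/4 (R = 997/4 + (-1*1220)*(-665 - 131) = 997/4 - 1220*(-796) = 997/4 + 971120 = 3885477/4 ≈ 9.7137e+5)
1/(R - 7814472) = 1/(3885477/4 - 7814472) = 1/(-27372411/4) = -4/27372411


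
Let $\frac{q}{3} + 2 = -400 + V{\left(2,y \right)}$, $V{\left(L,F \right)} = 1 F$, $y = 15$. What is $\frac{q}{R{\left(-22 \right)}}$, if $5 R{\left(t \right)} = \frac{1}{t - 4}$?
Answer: $150930$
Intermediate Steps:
$V{\left(L,F \right)} = F$
$R{\left(t \right)} = \frac{1}{5 \left(-4 + t\right)}$ ($R{\left(t \right)} = \frac{1}{5 \left(t - 4\right)} = \frac{1}{5 \left(-4 + t\right)}$)
$q = -1161$ ($q = -6 + 3 \left(-400 + 15\right) = -6 + 3 \left(-385\right) = -6 - 1155 = -1161$)
$\frac{q}{R{\left(-22 \right)}} = - \frac{1161}{\frac{1}{5} \frac{1}{-4 - 22}} = - \frac{1161}{\frac{1}{5} \frac{1}{-26}} = - \frac{1161}{\frac{1}{5} \left(- \frac{1}{26}\right)} = - \frac{1161}{- \frac{1}{130}} = \left(-1161\right) \left(-130\right) = 150930$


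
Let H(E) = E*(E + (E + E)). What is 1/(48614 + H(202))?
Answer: 1/171026 ≈ 5.8471e-6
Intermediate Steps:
H(E) = 3*E² (H(E) = E*(E + 2*E) = E*(3*E) = 3*E²)
1/(48614 + H(202)) = 1/(48614 + 3*202²) = 1/(48614 + 3*40804) = 1/(48614 + 122412) = 1/171026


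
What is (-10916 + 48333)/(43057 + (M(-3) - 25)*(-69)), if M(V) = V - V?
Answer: 37417/44782 ≈ 0.83554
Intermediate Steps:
M(V) = 0
(-10916 + 48333)/(43057 + (M(-3) - 25)*(-69)) = (-10916 + 48333)/(43057 + (0 - 25)*(-69)) = 37417/(43057 - 25*(-69)) = 37417/(43057 + 1725) = 37417/44782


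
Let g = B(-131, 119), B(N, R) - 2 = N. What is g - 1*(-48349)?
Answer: 48220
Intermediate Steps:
B(N, R) = 2 + N
g = -129 (g = 2 - 131 = -129)
g - 1*(-48349) = -129 - 1*(-48349) = -129 + 48349 = 48220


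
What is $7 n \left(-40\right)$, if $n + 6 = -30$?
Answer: $10080$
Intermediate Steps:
$n = -36$ ($n = -6 - 30 = -36$)
$7 n \left(-40\right) = 7 \left(-36\right) \left(-40\right) = \left(-252\right) \left(-40\right) = 10080$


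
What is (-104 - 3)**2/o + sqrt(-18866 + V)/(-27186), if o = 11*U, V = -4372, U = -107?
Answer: -107/11 - I*sqrt(2582)/9062 ≈ -9.7273 - 0.0056073*I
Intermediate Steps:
o = -1177 (o = 11*(-107) = -1177)
(-104 - 3)**2/o + sqrt(-18866 + V)/(-27186) = (-104 - 3)**2/(-1177) + sqrt(-18866 - 4372)/(-27186) = (-107)**2*(-1/1177) + sqrt(-23238)*(-1/27186) = 11449*(-1/1177) + (3*I*sqrt(2582))*(-1/27186) = -107/11 - I*sqrt(2582)/9062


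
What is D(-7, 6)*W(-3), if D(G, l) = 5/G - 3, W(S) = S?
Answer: 78/7 ≈ 11.143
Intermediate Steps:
D(G, l) = -3 + 5/G (D(G, l) = 5/G - 3 = -3 + 5/G)
D(-7, 6)*W(-3) = (-3 + 5/(-7))*(-3) = (-3 + 5*(-1/7))*(-3) = (-3 - 5/7)*(-3) = -26/7*(-3) = 78/7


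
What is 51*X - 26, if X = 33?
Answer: 1657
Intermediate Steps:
51*X - 26 = 51*33 - 26 = 1683 - 26 = 1657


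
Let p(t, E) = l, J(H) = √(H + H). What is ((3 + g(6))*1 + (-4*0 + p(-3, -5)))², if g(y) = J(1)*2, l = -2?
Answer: 9 + 4*√2 ≈ 14.657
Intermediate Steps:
J(H) = √2*√H (J(H) = √(2*H) = √2*√H)
g(y) = 2*√2 (g(y) = (√2*√1)*2 = (√2*1)*2 = √2*2 = 2*√2)
p(t, E) = -2
((3 + g(6))*1 + (-4*0 + p(-3, -5)))² = ((3 + 2*√2)*1 + (-4*0 - 2))² = ((3 + 2*√2) + (0 - 2))² = ((3 + 2*√2) - 2)² = (1 + 2*√2)²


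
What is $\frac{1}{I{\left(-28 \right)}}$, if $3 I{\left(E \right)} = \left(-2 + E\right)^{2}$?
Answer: $\frac{1}{300} \approx 0.0033333$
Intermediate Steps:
$I{\left(E \right)} = \frac{\left(-2 + E\right)^{2}}{3}$
$\frac{1}{I{\left(-28 \right)}} = \frac{1}{\frac{1}{3} \left(-2 - 28\right)^{2}} = \frac{1}{\frac{1}{3} \left(-30\right)^{2}} = \frac{1}{\frac{1}{3} \cdot 900} = \frac{1}{300}$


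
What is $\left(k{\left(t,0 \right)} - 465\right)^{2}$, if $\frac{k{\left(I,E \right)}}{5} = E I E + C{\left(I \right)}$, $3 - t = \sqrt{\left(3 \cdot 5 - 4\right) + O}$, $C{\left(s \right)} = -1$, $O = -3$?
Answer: $220900$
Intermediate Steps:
$t = 3 - 2 \sqrt{2}$ ($t = 3 - \sqrt{\left(3 \cdot 5 - 4\right) - 3} = 3 - \sqrt{\left(15 - 4\right) - 3} = 3 - \sqrt{11 - 3} = 3 - \sqrt{8} = 3 - 2 \sqrt{2} \approx 0.17157$)
$k{\left(I,E \right)} = -5 + 5 I E^{2}$ ($k{\left(I,E \right)} = 5 \left(E I E - 1\right) = 5 \left(I E^{2} - 1\right) = 5 \left(-1 + I E^{2}\right) = -5 + 5 I E^{2}$)
$\left(k{\left(t,0 \right)} - 465\right)^{2} = \left(\left(-5 + 5 \left(3 - 2 \sqrt{2}\right) 0^{2}\right) - 465\right)^{2} = \left(\left(-5 + 5 \left(3 - 2 \sqrt{2}\right) 0\right) - 465\right)^{2} = \left(\left(-5 + 0\right) - 465\right)^{2} = \left(-5 - 465\right)^{2} = \left(-470\right)^{2} = 220900$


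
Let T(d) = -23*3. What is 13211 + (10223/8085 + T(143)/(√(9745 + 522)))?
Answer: 106821158/8085 - 69*√10267/10267 ≈ 13212.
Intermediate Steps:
T(d) = -69
13211 + (10223/8085 + T(143)/(√(9745 + 522))) = 13211 + (10223/8085 - 69/√(9745 + 522)) = 13211 + (10223*(1/8085) - 69*√10267/10267) = 13211 + (10223/8085 - 69*√10267/10267) = 106821158/8085 - 69*√10267/10267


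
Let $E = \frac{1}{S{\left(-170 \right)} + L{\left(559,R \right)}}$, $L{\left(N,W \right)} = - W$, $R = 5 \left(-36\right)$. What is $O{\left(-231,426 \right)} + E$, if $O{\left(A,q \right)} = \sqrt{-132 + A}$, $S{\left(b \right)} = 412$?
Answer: $\frac{1}{592} + 11 i \sqrt{3} \approx 0.0016892 + 19.053 i$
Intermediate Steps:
$R = -180$
$E = \frac{1}{592}$ ($E = \frac{1}{412 - -180} = \frac{1}{412 + 180} = \frac{1}{592} \approx 0.0016892$)
$O{\left(-231,426 \right)} + E = \sqrt{-132 - 231} + \frac{1}{592} = \sqrt{-363} + \frac{1}{592} = 11 i \sqrt{3} + \frac{1}{592} = \frac{1}{592} + 11 i \sqrt{3}$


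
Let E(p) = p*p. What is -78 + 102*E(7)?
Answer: 4920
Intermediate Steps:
E(p) = p²
-78 + 102*E(7) = -78 + 102*7² = -78 + 102*49 = -78 + 4998 = 4920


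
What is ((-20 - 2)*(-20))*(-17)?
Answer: -7480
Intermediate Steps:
((-20 - 2)*(-20))*(-17) = -22*(-20)*(-17) = 440*(-17) = -7480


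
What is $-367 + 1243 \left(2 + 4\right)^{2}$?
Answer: $44381$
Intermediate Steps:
$-367 + 1243 \left(2 + 4\right)^{2} = -367 + 1243 \cdot 6^{2} = -367 + 1243 \cdot 36 = -367 + 44748 = 44381$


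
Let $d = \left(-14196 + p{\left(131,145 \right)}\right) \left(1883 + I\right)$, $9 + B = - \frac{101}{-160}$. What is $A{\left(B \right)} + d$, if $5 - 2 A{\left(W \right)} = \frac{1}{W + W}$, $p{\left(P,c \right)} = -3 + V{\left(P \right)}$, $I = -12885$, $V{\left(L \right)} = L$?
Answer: $\frac{414490498983}{2678} \approx 1.5478 \cdot 10^{8}$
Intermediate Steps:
$B = - \frac{1339}{160}$ ($B = -9 - \frac{101}{-160} = -9 - - \frac{101}{160} = -9 + \frac{101}{160} = - \frac{1339}{160} \approx -8.3687$)
$p{\left(P,c \right)} = -3 + P$
$d = 154776136$ ($d = \left(-14196 + \left(-3 + 131\right)\right) \left(1883 - 12885\right) = \left(-14196 + 128\right) \left(-11002\right) = \left(-14068\right) \left(-11002\right) = 154776136$)
$A{\left(W \right)} = \frac{5}{2} - \frac{1}{4 W}$ ($A{\left(W \right)} = \frac{5}{2} - \frac{1}{2 \left(W + W\right)} = \frac{5}{2} - \frac{1}{2 \cdot 2 W} = \frac{5}{2} - \frac{\frac{1}{2} \frac{1}{W}}{2} = \frac{5}{2} - \frac{1}{4 W}$)
$A{\left(B \right)} + d = \frac{-1 + 10 \left(- \frac{1339}{160}\right)}{4 \left(- \frac{1339}{160}\right)} + 154776136 = \frac{1}{4} \left(- \frac{160}{1339}\right) \left(-1 - \frac{1339}{16}\right) + 154776136 = \frac{1}{4} \left(- \frac{160}{1339}\right) \left(- \frac{1355}{16}\right) + 154776136 = \frac{6775}{2678} + 154776136 = \frac{414490498983}{2678}$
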